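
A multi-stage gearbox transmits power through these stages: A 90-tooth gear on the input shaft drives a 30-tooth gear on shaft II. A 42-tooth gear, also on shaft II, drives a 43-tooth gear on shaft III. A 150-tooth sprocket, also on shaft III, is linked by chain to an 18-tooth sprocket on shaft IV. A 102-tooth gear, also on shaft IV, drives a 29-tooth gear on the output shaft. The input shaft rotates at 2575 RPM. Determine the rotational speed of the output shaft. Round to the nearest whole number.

221157 RPM

gear mesh 30/90 = 0.33333 → 2575/0.33333 = 7725 RPM
gear mesh 43/42 = 1.0238 → 7725/1.0238 = 7545.3 RPM
chain 18/150 = 0.12 → 7545.3/0.12 = 62878 RPM
gear mesh 29/102 = 0.28431 → 62878/0.28431 = 2.2116e+05 RPM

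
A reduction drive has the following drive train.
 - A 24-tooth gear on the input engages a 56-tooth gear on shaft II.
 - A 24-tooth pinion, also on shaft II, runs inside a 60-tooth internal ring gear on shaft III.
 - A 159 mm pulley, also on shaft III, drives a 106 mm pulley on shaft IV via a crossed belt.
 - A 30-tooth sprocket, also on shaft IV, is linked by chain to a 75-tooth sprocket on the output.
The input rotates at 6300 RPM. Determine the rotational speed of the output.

648 RPM

the input → shaft II (gear mesh, 56/24): 6300 ÷ 2.3333 = 2700 RPM
shaft II → shaft III (internal gear, 60/24): 2700 ÷ 2.5 = 1080 RPM
shaft III → shaft IV (belt, 106/159): 1080 ÷ 0.66667 = 1620 RPM
shaft IV → the output (chain, 75/30): 1620 ÷ 2.5 = 648 RPM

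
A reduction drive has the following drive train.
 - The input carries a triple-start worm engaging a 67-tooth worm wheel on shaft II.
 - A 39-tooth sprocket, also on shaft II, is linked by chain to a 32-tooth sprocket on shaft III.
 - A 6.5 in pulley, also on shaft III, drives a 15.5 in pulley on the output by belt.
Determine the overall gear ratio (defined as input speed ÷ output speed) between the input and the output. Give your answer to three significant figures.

Each stage contributes driven/driver: worm 67/3 = 22.333, chain 32/39 = 0.82051, belt 15.5/6.5 = 2.3846.
Overall: 22.333 × 0.82051 × 2.3846 = 43.698.

43.7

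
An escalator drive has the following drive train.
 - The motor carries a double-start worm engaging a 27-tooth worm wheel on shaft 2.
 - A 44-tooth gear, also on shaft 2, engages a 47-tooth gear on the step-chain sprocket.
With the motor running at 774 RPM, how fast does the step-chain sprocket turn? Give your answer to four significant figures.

53.67 RPM

Worm: ratio = 27/2 = 13.5, so shaft 2 turns at 774 / 13.5 = 57.333 RPM.
Gear mesh: ratio = 47/44 = 1.0682, so the step-chain sprocket turns at 57.333 / 1.0682 = 53.674 RPM.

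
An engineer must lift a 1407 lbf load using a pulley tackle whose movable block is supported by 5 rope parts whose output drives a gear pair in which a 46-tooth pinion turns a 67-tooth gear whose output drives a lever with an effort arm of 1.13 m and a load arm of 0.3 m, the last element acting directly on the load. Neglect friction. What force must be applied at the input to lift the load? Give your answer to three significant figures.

Block-and-tackle MA = number of supporting rope parts = 5.
Gear pair MA = 67/46 = 1.4565.
Lever MA = effort arm / load arm = 1.13/0.3 = 3.7667.
Combined ideal MA = 5 × 1.4565 × 3.7667 = 27.431.
Effort = load / MA = 1407 / 27.431 = 51.292 lbf.

51.3 lbf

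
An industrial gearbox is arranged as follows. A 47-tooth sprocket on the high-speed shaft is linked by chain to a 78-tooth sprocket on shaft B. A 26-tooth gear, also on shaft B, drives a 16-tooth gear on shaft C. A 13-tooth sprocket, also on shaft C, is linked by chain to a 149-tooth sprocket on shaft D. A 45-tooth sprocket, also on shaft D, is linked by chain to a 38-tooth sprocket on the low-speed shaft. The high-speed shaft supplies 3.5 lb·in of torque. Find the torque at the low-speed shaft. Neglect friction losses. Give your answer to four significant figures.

34.60 lb·in

After the chain (78/47): 3.5 × 1.6596 = 5.8085 lb·in
After the gear mesh (16/26): 5.8085 × 0.61538 = 3.5745 lb·in
After the chain (149/13): 3.5745 × 11.462 = 40.969 lb·in
After the chain (38/45): 40.969 × 0.84444 = 34.596 lb·in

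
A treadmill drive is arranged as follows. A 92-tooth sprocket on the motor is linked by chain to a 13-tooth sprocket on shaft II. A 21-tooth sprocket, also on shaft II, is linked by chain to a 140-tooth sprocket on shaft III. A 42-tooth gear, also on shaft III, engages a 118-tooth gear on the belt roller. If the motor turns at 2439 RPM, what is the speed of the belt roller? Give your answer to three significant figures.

chain 13/92 = 0.1413 → 2439/0.1413 = 17261 RPM
chain 140/21 = 6.6667 → 17261/6.6667 = 2589.1 RPM
gear mesh 118/42 = 2.8095 → 2589.1/2.8095 = 921.54 RPM

922 RPM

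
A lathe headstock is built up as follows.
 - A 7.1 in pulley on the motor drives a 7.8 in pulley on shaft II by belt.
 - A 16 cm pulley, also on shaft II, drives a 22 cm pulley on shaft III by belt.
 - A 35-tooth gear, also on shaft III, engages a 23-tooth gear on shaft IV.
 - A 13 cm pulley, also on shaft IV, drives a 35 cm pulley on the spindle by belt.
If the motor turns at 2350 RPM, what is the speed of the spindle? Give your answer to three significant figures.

879 RPM

the motor → shaft II (belt, 7.8/7.1): 2350 ÷ 1.0986 = 2139.1 RPM
shaft II → shaft III (belt, 22/16): 2139.1 ÷ 1.375 = 1555.7 RPM
shaft III → shaft IV (gear mesh, 23/35): 1555.7 ÷ 0.65714 = 2367.4 RPM
shaft IV → the spindle (belt, 35/13): 2367.4 ÷ 2.6923 = 879.31 RPM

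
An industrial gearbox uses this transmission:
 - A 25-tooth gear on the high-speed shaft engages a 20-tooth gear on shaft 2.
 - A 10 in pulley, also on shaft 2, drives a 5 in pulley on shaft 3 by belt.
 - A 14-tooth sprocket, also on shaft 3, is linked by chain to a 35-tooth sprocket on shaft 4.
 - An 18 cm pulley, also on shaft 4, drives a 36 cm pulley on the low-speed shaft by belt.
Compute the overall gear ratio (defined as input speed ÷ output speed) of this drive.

Each stage contributes driven/driver: gear mesh 20/25 = 0.8, belt 5/10 = 0.5, chain 35/14 = 2.5, belt 36/18 = 2.
Overall: 0.8 × 0.5 × 2.5 × 2 = 2.

2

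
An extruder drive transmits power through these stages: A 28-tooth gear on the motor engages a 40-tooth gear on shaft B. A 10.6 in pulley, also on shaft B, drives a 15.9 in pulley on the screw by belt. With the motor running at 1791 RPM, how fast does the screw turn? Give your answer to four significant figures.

835.8 RPM

the motor → shaft B (gear mesh, 40/28): 1791 ÷ 1.4286 = 1253.7 RPM
shaft B → the screw (belt, 15.9/10.6): 1253.7 ÷ 1.5 = 835.8 RPM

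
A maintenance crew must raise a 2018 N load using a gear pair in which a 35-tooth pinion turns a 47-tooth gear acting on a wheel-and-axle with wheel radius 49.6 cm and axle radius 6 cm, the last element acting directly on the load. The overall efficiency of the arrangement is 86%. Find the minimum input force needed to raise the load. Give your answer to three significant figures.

Gear pair MA = 47/35 = 1.3429.
Wheel-and-axle MA = R/r = 49.6/6 = 8.2667.
Combined ideal MA = 1.3429 × 8.2667 = 11.101.
Actual MA = 11.101 × 0.86 = 9.5468.
Effort = load / actual MA = 2018 / 9.5468 = 211.38 N.

211 N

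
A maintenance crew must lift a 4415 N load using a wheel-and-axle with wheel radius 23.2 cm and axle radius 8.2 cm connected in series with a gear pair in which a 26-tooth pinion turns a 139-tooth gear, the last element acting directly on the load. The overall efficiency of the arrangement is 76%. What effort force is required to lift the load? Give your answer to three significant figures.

Wheel-and-axle MA = R/r = 23.2/8.2 = 2.8293.
Gear pair MA = 139/26 = 5.3462.
Combined ideal MA = 2.8293 × 5.3462 = 15.126.
Actual MA = 15.126 × 0.76 = 11.496.
Effort = load / actual MA = 4415 / 11.496 = 384.06 N.

384 N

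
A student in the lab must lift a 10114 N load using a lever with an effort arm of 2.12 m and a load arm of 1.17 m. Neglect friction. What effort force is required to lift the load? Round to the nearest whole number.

Lever MA = effort arm / load arm = 2.12/1.17 = 1.812.
Effort = load / MA = 10114 / 1.812 = 5581.8 N.

5582 N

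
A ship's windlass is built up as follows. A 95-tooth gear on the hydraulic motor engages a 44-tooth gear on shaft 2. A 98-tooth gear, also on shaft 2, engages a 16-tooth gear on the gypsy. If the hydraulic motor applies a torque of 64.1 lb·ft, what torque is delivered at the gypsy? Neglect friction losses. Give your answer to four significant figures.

Gear mesh: ratio = 44/95 = 0.46316; torque at shaft 2 = 64.1 × 0.46316 = 29.688 lb·ft.
Gear mesh: ratio = 16/98 = 0.16327; torque at the gypsy = 29.688 × 0.16327 = 4.8471 lb·ft.

4.847 lb·ft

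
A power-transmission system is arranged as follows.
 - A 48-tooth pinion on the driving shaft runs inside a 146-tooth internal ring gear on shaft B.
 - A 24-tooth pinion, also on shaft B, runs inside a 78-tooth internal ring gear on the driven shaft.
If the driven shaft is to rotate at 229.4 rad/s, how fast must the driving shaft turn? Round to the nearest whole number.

2268 rad/s

Overall ratio R = 3.0417 × 3.25 = 9.8854.
Required input speed = output speed × R = 229.4 × 9.8854 = 2267.7 rad/s.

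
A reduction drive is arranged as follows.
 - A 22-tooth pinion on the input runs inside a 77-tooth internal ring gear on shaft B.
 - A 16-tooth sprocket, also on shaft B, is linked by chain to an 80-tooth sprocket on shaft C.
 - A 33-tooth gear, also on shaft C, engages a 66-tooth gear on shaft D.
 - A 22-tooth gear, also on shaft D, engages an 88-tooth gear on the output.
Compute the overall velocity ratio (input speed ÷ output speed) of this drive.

Each stage contributes driven/driver: internal gear 77/22 = 3.5, chain 80/16 = 5, gear mesh 66/33 = 2, gear mesh 88/22 = 4.
Overall: 3.5 × 5 × 2 × 4 = 140.

140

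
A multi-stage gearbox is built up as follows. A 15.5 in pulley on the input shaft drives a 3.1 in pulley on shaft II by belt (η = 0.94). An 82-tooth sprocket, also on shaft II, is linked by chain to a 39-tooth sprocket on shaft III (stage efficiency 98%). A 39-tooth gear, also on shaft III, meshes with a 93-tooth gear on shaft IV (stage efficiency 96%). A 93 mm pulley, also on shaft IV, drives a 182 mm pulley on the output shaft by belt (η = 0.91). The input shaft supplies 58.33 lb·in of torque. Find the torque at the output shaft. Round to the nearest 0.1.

20.8 lb·in

After the belt (3.1/15.5): 58.33 × 0.2 × 0.94 = 10.966 lb·in
After the chain (39/82): 10.966 × 0.47561 × 0.98 = 5.1112 lb·in
After the gear mesh (93/39): 5.1112 × 2.3846 × 0.96 = 11.701 lb·in
After the belt (182/93): 11.701 × 1.957 × 0.91 = 20.838 lb·in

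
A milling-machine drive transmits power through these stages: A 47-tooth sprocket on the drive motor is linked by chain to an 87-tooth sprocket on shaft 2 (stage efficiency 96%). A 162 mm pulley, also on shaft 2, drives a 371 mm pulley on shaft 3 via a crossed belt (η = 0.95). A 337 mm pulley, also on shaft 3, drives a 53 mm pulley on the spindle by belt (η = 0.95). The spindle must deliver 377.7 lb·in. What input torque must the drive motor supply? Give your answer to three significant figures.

Overall ratio R = 1.8511 × 2.2901 × 0.15727 = 0.66669; overall efficiency η = 0.96 × 0.95 × 0.95 = 0.8664.
Input torque = output torque / (R × η) = 377.7 / (0.66669 × 0.8664) = 653.89 lb·in.

654 lb·in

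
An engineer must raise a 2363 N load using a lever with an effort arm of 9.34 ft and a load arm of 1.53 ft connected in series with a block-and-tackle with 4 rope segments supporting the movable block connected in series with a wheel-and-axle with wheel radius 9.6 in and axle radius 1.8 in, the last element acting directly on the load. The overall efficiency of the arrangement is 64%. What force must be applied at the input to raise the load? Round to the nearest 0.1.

28.4 N

Lever MA = effort arm / load arm = 9.34/1.53 = 6.1046.
Block-and-tackle MA = number of supporting rope parts = 4.
Wheel-and-axle MA = R/r = 9.6/1.8 = 5.3333.
Combined ideal MA = 6.1046 × 4 × 5.3333 = 130.23.
Actual MA = 130.23 × 0.64 = 83.348.
Effort = load / actual MA = 2363 / 83.348 = 28.351 N.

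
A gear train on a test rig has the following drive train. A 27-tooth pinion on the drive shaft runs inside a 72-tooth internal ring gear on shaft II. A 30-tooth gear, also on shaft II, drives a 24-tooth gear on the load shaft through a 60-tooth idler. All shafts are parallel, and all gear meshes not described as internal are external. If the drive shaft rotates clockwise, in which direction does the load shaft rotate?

the drive shaft → shaft II: internal mesh, same direction → CW.
shaft II → the load shaft: driver → idler → driven is 2 external meshes, 2 reversals → CW.
2 reversals in total — an even number — so the load shaft turns the same way as the drive shaft.

clockwise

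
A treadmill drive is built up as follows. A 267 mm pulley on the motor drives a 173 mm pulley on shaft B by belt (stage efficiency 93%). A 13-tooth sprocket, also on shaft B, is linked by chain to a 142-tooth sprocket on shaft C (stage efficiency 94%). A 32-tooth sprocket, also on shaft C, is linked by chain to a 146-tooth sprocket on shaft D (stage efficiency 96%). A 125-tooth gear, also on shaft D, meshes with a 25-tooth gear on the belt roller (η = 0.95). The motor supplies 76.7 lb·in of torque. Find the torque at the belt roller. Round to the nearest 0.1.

394.9 lb·in

After the belt (173/267): 76.7 × 0.64794 × 0.93 = 46.218 lb·in
After the chain (142/13): 46.218 × 10.923 × 0.94 = 474.55 lb·in
After the chain (146/32): 474.55 × 4.5625 × 0.96 = 2078.5 lb·in
After the gear mesh (25/125): 2078.5 × 0.2 × 0.95 = 394.92 lb·in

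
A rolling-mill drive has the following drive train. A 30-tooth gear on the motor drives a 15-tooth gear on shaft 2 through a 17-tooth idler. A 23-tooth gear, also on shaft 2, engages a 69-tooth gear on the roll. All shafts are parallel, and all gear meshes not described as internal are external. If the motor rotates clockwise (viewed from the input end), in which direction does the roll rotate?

counterclockwise

the motor → shaft 2: driver → idler → driven is 2 external meshes, 2 reversals → CW.
shaft 2 → the roll: external mesh, 1 reversal → CCW.
3 reversals in total — an odd number — so the roll turns opposite to the motor.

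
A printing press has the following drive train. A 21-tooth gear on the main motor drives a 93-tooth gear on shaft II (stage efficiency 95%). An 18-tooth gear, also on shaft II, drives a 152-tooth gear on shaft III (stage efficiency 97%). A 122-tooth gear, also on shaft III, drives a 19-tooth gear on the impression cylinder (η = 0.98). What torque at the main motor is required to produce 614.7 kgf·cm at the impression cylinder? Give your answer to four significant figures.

Overall ratio R = 4.4286 × 8.4444 × 0.15574 = 5.8241; overall efficiency η = 0.95 × 0.97 × 0.98 = 0.9031.
Input torque = output torque / (R × η) = 614.7 / (5.8241 × 0.9031) = 116.87 kgf·cm.

116.9 kgf·cm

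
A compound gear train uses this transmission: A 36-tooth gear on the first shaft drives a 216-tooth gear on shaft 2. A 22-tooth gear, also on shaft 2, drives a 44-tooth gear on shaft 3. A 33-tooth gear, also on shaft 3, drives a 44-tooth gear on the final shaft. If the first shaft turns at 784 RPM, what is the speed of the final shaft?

Gear mesh: ratio = 216/36 = 6, so shaft 2 turns at 784 / 6 = 130.67 RPM.
Gear mesh: ratio = 44/22 = 2, so shaft 3 turns at 130.67 / 2 = 65.333 RPM.
Gear mesh: ratio = 44/33 = 1.3333, so the final shaft turns at 65.333 / 1.3333 = 49 RPM.

49 RPM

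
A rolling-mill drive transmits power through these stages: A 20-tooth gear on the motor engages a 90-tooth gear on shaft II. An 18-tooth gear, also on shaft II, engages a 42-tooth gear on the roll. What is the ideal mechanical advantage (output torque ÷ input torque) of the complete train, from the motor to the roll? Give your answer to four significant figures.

Each stage contributes driven/driver: gear mesh 90/20 = 4.5, gear mesh 42/18 = 2.3333.
Overall: 4.5 × 2.3333 = 10.5.

10.50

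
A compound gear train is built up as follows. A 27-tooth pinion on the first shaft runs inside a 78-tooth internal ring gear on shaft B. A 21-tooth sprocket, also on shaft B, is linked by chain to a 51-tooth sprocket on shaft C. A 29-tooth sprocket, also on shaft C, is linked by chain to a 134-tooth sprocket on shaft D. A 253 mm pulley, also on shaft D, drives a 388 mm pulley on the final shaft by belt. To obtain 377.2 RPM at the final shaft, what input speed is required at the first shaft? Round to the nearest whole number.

Overall ratio R = 2.8889 × 2.4286 × 4.6207 × 1.5336 = 49.716.
Required input speed = output speed × R = 377.2 × 49.716 = 18753 RPM.

18753 RPM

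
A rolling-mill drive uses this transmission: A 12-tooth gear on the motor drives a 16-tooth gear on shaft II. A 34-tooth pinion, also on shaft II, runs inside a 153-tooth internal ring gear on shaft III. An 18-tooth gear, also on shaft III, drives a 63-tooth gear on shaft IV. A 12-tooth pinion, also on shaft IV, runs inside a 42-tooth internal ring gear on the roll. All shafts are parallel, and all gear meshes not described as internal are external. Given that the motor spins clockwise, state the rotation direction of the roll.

the motor → shaft II: external mesh, 1 reversal → CCW.
shaft II → shaft III: internal mesh, same direction → CCW.
shaft III → shaft IV: external mesh, 1 reversal → CW.
shaft IV → the roll: internal mesh, same direction → CW.
2 reversals in total — an even number — so the roll turns the same way as the motor.

clockwise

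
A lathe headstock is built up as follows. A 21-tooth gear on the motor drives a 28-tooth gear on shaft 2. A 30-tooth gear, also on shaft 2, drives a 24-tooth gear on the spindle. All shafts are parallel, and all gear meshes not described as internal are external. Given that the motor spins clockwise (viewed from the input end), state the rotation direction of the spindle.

the motor → shaft 2: external mesh, 1 reversal → CCW.
shaft 2 → the spindle: external mesh, 1 reversal → CW.
2 reversals in total — an even number — so the spindle turns the same way as the motor.

clockwise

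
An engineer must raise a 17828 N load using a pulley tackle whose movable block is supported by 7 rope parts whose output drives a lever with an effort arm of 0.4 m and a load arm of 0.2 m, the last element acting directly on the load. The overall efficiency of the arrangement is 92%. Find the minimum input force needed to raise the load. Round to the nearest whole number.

1384 N

Block-and-tackle MA = number of supporting rope parts = 7.
Lever MA = effort arm / load arm = 0.4/0.2 = 2.
Combined ideal MA = 7 × 2 = 14.
Actual MA = 14 × 0.92 = 12.88.
Effort = load / actual MA = 17828 / 12.88 = 1384.2 N.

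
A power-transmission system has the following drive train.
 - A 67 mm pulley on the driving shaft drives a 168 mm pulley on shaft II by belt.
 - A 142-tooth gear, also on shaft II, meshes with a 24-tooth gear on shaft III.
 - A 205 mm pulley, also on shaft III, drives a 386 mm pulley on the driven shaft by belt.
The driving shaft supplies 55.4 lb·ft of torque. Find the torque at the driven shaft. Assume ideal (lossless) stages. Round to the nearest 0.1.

44.2 lb·ft

After the belt (168/67): 55.4 × 2.5075 = 138.91 lb·ft
After the gear mesh (24/142): 138.91 × 0.16901 = 23.478 lb·ft
After the belt (386/205): 23.478 × 1.8829 = 44.208 lb·ft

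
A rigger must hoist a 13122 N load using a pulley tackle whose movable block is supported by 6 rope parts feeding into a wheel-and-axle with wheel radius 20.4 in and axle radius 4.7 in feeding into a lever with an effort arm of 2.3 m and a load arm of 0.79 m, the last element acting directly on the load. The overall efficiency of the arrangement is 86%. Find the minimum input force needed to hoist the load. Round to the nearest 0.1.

Block-and-tackle MA = number of supporting rope parts = 6.
Wheel-and-axle MA = R/r = 20.4/4.7 = 4.3404.
Lever MA = effort arm / load arm = 2.3/0.79 = 2.9114.
Combined ideal MA = 6 × 4.3404 × 2.9114 = 75.82.
Actual MA = 75.82 × 0.86 = 65.205.
Effort = load / actual MA = 13122 / 65.205 = 201.24 N.

201.2 N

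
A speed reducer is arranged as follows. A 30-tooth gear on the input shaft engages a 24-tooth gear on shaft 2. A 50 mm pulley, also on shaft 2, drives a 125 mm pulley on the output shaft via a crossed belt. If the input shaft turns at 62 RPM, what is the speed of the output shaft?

31 RPM

the input shaft → shaft 2 (gear mesh, 24/30): 62 ÷ 0.8 = 77.5 RPM
shaft 2 → the output shaft (belt, 125/50): 77.5 ÷ 2.5 = 31 RPM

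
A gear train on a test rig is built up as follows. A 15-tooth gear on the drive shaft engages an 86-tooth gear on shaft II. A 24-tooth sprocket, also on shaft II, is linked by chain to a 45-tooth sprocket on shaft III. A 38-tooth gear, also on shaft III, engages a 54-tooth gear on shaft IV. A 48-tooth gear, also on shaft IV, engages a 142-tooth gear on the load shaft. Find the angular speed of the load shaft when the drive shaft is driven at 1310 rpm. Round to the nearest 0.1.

Gear mesh: ratio = 86/15 = 5.7333, so shaft II turns at 1310 / 5.7333 = 228.49 rpm.
Chain: ratio = 45/24 = 1.875, so shaft III turns at 228.49 / 1.875 = 121.86 rpm.
Gear mesh: ratio = 54/38 = 1.4211, so shaft IV turns at 121.86 / 1.4211 = 85.754 rpm.
Gear mesh: ratio = 142/48 = 2.9583, so the load shaft turns at 85.754 / 2.9583 = 28.987 rpm.

29.0 rpm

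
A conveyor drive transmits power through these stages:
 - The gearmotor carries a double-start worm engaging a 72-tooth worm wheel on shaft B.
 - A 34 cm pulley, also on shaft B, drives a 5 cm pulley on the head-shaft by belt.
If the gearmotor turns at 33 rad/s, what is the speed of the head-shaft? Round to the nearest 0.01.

6.23 rad/s

Worm: ratio = 72/2 = 36, so shaft B turns at 33 / 36 = 0.91667 rad/s.
Belt: ratio = 5/34 = 0.14706, so the head-shaft turns at 0.91667 / 0.14706 = 6.2333 rad/s.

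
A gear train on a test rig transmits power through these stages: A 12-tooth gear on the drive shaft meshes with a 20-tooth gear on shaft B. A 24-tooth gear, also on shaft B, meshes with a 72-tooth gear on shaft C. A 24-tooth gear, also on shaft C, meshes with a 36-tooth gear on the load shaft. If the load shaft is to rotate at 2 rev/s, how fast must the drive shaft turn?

Overall ratio R = 1.6667 × 3 × 1.5 = 7.5.
Required input speed = output speed × R = 2 × 7.5 = 15 rev/s.

15 rev/s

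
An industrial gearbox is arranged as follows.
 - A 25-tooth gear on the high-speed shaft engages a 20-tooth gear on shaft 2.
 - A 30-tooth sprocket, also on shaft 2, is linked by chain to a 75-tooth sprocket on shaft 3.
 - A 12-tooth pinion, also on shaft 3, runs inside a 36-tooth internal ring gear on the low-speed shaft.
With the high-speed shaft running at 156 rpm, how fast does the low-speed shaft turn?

26 rpm

gear mesh 20/25 = 0.8 → 156/0.8 = 195 rpm
chain 75/30 = 2.5 → 195/2.5 = 78 rpm
internal gear 36/12 = 3 → 78/3 = 26 rpm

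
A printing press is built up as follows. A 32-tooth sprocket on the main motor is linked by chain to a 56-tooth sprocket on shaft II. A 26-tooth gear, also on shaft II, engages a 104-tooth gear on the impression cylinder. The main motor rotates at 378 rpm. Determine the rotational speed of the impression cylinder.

54 rpm

chain 56/32 = 1.75 → 378/1.75 = 216 rpm
gear mesh 104/26 = 4 → 216/4 = 54 rpm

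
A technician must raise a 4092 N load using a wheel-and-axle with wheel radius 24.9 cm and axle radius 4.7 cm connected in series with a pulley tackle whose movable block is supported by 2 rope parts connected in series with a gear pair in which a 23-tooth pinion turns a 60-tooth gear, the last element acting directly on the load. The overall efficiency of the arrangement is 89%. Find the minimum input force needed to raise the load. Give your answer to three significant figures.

Wheel-and-axle MA = R/r = 24.9/4.7 = 5.2979.
Block-and-tackle MA = number of supporting rope parts = 2.
Gear pair MA = 60/23 = 2.6087.
Combined ideal MA = 5.2979 × 2 × 2.6087 = 27.641.
Actual MA = 27.641 × 0.89 = 24.601.
Effort = load / actual MA = 4092 / 24.601 = 166.34 N.

166 N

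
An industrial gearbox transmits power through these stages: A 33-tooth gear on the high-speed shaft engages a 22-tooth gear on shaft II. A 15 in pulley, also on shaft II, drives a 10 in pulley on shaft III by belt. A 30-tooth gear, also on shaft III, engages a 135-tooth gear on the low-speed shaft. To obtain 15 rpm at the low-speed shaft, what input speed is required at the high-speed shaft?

Overall ratio R = 0.66667 × 0.66667 × 4.5 = 2.
Required input speed = output speed × R = 15 × 2 = 30 rpm.

30 rpm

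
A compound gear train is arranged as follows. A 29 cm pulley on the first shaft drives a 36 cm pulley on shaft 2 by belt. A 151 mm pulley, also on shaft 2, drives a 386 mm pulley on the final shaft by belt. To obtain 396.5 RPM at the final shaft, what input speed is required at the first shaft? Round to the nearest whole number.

Overall ratio R = 1.2414 × 2.5563 = 3.1733.
Required input speed = output speed × R = 396.5 × 3.1733 = 1258.2 RPM.

1258 RPM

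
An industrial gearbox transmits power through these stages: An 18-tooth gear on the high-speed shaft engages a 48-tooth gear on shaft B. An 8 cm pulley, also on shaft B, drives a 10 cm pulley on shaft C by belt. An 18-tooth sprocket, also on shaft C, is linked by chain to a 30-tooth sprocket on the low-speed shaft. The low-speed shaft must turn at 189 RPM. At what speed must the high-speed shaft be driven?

1050 RPM

Overall ratio R = 2.6667 × 1.25 × 1.6667 = 5.5556.
Required input speed = output speed × R = 189 × 5.5556 = 1050 RPM.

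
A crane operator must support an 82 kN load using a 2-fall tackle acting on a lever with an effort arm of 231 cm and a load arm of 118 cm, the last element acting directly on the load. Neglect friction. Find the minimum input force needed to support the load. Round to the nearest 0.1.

20.9 kN

Block-and-tackle MA = number of supporting rope parts = 2.
Lever MA = effort arm / load arm = 231/118 = 1.9576.
Combined ideal MA = 2 × 1.9576 = 3.9153.
Effort = load / MA = 82 / 3.9153 = 20.944 kN.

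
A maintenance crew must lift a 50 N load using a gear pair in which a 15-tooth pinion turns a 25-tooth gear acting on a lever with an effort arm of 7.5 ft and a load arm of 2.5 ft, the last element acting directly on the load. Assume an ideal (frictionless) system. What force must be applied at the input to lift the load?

Gear pair MA = 25/15 = 1.6667.
Lever MA = effort arm / load arm = 7.5/2.5 = 3.
Combined ideal MA = 1.6667 × 3 = 5.
Effort = load / MA = 50 / 5 = 10 N.

10 N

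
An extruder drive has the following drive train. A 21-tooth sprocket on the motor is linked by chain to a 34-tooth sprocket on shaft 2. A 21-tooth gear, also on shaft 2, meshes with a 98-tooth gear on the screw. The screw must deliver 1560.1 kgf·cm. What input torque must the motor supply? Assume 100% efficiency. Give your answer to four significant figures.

Overall ratio R = 1.619 × 4.6667 = 7.5556.
Input torque = output torque / R = 1560.1 / 7.5556 = 206.48 kgf·cm.

206.5 kgf·cm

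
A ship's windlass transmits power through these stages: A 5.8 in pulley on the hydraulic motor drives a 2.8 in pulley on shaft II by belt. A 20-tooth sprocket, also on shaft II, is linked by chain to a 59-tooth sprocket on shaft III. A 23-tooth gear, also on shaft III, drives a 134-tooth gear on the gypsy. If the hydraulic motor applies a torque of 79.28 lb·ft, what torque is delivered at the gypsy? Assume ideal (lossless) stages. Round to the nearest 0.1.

657.8 lb·ft

After the belt (2.8/5.8): 79.28 × 0.48276 = 38.273 lb·ft
After the chain (59/20): 38.273 × 2.95 = 112.91 lb·ft
After the gear mesh (134/23): 112.91 × 5.8261 = 657.8 lb·ft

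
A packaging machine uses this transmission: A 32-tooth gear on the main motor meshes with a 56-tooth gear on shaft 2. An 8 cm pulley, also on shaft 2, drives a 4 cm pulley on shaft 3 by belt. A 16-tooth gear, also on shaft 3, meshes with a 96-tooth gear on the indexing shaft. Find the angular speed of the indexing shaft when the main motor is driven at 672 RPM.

128 RPM

the main motor → shaft 2 (gear mesh, 56/32): 672 ÷ 1.75 = 384 RPM
shaft 2 → shaft 3 (belt, 4/8): 384 ÷ 0.5 = 768 RPM
shaft 3 → the indexing shaft (gear mesh, 96/16): 768 ÷ 6 = 128 RPM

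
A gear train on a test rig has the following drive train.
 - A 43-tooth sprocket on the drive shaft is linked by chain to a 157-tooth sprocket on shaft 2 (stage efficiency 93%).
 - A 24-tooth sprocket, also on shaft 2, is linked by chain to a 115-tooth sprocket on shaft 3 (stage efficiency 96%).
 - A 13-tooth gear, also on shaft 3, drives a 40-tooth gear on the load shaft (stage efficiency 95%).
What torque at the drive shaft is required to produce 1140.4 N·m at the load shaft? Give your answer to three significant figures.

25.0 N·m

Overall ratio R = 3.6512 × 4.7917 × 3.0769 = 53.831; overall efficiency η = 0.93 × 0.96 × 0.95 = 0.8482.
Input torque = output torque / (R × η) = 1140.4 / (53.831 × 0.8482) = 24.977 N·m.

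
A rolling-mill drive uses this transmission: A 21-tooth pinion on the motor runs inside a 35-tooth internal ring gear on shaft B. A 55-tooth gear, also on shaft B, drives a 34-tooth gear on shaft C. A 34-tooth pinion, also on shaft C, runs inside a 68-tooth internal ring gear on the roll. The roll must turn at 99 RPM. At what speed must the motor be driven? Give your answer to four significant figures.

204.0 RPM

Overall ratio R = 1.6667 × 0.61818 × 2 = 2.0606.
Required input speed = output speed × R = 99 × 2.0606 = 204 RPM.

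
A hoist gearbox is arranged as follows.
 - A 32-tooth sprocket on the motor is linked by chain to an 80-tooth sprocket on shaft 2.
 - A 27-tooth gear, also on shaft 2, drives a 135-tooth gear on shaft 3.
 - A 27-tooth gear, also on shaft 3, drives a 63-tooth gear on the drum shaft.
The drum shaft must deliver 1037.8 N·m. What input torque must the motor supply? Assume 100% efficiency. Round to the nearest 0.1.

35.6 N·m

Overall ratio R = 2.5 × 5 × 2.3333 = 29.167.
Input torque = output torque / R = 1037.8 / 29.167 = 35.582 N·m.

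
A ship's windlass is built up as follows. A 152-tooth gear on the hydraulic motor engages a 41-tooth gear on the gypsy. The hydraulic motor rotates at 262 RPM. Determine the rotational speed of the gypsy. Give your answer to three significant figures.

971 RPM

the hydraulic motor → the gypsy (gear mesh, 41/152): 262 ÷ 0.26974 = 971.32 RPM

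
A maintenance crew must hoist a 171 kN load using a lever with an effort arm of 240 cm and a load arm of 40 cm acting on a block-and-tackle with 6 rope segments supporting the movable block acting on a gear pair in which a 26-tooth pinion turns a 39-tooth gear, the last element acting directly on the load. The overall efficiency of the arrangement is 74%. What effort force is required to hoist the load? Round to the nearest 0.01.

4.28 kN

Lever MA = effort arm / load arm = 240/40 = 6.
Block-and-tackle MA = number of supporting rope parts = 6.
Gear pair MA = 39/26 = 1.5.
Combined ideal MA = 6 × 6 × 1.5 = 54.
Actual MA = 54 × 0.74 = 39.96.
Effort = load / actual MA = 171 / 39.96 = 4.2793 kN.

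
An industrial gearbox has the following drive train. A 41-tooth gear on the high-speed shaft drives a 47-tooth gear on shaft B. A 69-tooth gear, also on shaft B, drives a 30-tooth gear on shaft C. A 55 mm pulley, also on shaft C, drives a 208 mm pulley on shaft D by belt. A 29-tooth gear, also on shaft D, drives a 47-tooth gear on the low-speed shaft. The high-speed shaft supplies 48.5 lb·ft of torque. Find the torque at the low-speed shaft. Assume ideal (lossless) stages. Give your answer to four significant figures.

148.2 lb·ft

gear mesh 47/41 = 1.1463 → τ = 48.5·1.1463 = 55.598 lb·ft
gear mesh 30/69 = 0.43478 → τ = 55.598·0.43478 = 24.173 lb·ft
belt 208/55 = 3.7818 → τ = 24.173·3.7818 = 91.417 lb·ft
gear mesh 47/29 = 1.6207 → τ = 91.417·1.6207 = 148.16 lb·ft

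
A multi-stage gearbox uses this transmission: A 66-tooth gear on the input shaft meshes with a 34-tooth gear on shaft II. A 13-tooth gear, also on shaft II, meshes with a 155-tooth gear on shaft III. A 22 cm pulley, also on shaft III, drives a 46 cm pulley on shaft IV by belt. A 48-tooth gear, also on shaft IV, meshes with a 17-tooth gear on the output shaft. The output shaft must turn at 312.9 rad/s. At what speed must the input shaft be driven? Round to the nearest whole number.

Overall ratio R = 0.51515 × 11.923 × 2.0909 × 0.35417 = 4.5485.
Required input speed = output speed × R = 312.9 × 4.5485 = 1423.2 rad/s.

1423 rad/s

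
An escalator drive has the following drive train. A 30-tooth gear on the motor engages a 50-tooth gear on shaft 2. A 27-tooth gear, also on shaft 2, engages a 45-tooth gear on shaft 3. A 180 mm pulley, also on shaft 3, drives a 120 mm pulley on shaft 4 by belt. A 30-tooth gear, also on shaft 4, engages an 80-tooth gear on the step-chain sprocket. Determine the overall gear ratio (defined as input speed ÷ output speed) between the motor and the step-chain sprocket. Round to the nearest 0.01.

Each stage contributes driven/driver: gear mesh 50/30 = 1.6667, gear mesh 45/27 = 1.6667, belt 120/180 = 0.66667, gear mesh 80/30 = 2.6667.
Overall: 1.6667 × 1.6667 × 0.66667 × 2.6667 = 4.9383.

4.94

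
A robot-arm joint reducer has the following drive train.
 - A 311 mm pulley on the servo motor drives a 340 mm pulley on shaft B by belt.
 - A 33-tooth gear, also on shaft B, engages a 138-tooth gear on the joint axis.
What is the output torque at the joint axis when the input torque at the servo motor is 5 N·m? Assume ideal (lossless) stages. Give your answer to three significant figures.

belt 340/311 = 1.0932 → τ = 5·1.0932 = 5.4662 N·m
gear mesh 138/33 = 4.1818 → τ = 5.4662·4.1818 = 22.859 N·m

22.9 N·m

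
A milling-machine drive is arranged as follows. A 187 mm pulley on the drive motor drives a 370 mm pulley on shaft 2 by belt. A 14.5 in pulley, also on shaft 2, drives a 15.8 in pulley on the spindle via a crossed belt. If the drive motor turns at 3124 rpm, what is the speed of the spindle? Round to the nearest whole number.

the drive motor → shaft 2 (belt, 370/187): 3124 ÷ 1.9786 = 1578.9 rpm
shaft 2 → the spindle (belt, 15.8/14.5): 1578.9 ÷ 1.0897 = 1449 rpm

1449 rpm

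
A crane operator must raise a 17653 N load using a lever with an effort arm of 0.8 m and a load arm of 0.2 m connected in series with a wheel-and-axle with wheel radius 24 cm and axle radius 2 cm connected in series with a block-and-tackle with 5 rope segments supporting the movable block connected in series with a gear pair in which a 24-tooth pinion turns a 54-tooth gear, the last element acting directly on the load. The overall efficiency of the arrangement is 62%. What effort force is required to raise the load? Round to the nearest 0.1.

Lever MA = effort arm / load arm = 0.8/0.2 = 4.
Wheel-and-axle MA = R/r = 24/2 = 12.
Block-and-tackle MA = number of supporting rope parts = 5.
Gear pair MA = 54/24 = 2.25.
Combined ideal MA = 4 × 12 × 5 × 2.25 = 540.
Actual MA = 540 × 0.62 = 334.8.
Effort = load / actual MA = 17653 / 334.8 = 52.727 N.

52.7 N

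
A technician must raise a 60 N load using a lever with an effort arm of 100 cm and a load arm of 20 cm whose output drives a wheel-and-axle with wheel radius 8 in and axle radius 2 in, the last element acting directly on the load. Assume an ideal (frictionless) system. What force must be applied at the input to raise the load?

3 N

Lever MA = effort arm / load arm = 100/20 = 5.
Wheel-and-axle MA = R/r = 8/2 = 4.
Combined ideal MA = 5 × 4 = 20.
Effort = load / MA = 60 / 20 = 3 N.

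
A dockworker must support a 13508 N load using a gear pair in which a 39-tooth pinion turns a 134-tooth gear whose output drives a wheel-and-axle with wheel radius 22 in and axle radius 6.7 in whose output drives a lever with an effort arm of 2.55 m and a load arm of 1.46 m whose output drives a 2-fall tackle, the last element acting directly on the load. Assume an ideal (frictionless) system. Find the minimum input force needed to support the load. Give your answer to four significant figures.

Gear pair MA = 134/39 = 3.4359.
Wheel-and-axle MA = R/r = 22/6.7 = 3.2836.
Lever MA = effort arm / load arm = 2.55/1.46 = 1.7466.
Block-and-tackle MA = number of supporting rope parts = 2.
Combined ideal MA = 3.4359 × 3.2836 × 1.7466 × 2 = 39.41.
Effort = load / MA = 13508 / 39.41 = 342.76 N.

342.8 N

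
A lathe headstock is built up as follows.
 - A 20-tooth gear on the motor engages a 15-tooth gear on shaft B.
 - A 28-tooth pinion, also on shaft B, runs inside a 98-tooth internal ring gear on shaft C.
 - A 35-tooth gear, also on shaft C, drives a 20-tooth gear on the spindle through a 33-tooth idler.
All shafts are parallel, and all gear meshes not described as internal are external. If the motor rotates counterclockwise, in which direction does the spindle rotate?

clockwise

the motor → shaft B: external mesh, 1 reversal → CW.
shaft B → shaft C: internal mesh, same direction → CW.
shaft C → the spindle: driver → idler → driven is 2 external meshes, 2 reversals → CW.
3 reversals in total — an odd number — so the spindle turns opposite to the motor.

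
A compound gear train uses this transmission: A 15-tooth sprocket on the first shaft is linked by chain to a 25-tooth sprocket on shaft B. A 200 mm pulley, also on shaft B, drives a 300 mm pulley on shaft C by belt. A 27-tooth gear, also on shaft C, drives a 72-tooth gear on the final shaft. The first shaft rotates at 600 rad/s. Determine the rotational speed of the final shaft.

90 rad/s

chain 25/15 = 1.6667 → 600/1.6667 = 360 rad/s
belt 300/200 = 1.5 → 360/1.5 = 240 rad/s
gear mesh 72/27 = 2.6667 → 240/2.6667 = 90 rad/s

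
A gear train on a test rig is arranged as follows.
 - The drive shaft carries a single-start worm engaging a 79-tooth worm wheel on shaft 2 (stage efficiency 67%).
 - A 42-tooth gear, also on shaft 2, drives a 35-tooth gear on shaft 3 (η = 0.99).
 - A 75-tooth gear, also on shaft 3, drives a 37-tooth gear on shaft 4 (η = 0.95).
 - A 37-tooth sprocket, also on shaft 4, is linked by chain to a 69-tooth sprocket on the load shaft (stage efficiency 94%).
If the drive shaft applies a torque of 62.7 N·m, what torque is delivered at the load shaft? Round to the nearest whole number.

2249 N·m

Worm: ratio = 79/1 = 79; torque at shaft 2 = 62.7 × 79 × 0.67 = 3318.7 N·m.
Gear mesh: ratio = 35/42 = 0.83333; torque at shaft 3 = 3318.7 × 0.83333 × 0.99 = 2737.9 N·m.
Gear mesh: ratio = 37/75 = 0.49333; torque at shaft 4 = 2737.9 × 0.49333 × 0.95 = 1283.2 N·m.
Chain: ratio = 69/37 = 1.8649; torque at the load shaft = 1283.2 × 1.8649 × 0.94 = 2249.4 N·m.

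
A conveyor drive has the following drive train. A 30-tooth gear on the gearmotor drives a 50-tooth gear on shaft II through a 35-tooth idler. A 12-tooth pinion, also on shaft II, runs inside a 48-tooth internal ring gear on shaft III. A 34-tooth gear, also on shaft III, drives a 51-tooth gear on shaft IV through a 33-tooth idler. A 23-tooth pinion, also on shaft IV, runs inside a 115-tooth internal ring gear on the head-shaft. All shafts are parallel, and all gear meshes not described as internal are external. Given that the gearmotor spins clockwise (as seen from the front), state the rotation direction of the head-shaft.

clockwise

the gearmotor → shaft II: driver → idler → driven is 2 external meshes, 2 reversals → CW.
shaft II → shaft III: internal mesh, same direction → CW.
shaft III → shaft IV: driver → idler → driven is 2 external meshes, 2 reversals → CW.
shaft IV → the head-shaft: internal mesh, same direction → CW.
4 reversals in total — an even number — so the head-shaft turns the same way as the gearmotor.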